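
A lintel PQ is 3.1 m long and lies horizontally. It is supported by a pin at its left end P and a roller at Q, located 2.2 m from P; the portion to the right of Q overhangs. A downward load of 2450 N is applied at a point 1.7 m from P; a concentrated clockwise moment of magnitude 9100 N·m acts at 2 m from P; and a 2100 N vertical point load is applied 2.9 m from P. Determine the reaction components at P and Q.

P_x = 0, P_y = -4248 N, Q_y = 8798 N

Taking moments about P: Q_y·2.2 − 2450·1.7 − 9100 − 2100·2.9 = 0 → Q_y = 19355/2.2 = 8797.73 ≈ 8798 N.
ΣF_y = 0: P_y + 8797.73 − 2450 − 2100 = 0 → P_y = -4248 N.
ΣF_x = 0: no horizontal applied forces, so P_x = 0.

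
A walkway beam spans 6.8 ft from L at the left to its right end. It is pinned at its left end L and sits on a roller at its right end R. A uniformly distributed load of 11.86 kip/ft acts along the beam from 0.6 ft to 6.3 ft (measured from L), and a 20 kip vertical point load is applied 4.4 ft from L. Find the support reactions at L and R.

L_x = 0, L_y = 40.36 kip, R_y = 47.24 kip

Resultant of the distributed load: 11.86 × 5.7 = 67.602 kip at 3.45 ft from L.
Moments about L: R_y·6.8 − (11.86·5.7)·3.45 − 20·4.4 = 0 → R_y = 321.2269/6.8 = 47.2392 ≈ 47.24 kip.
ΣF_y = 0: L_y + 47.2392 − 11.86·5.7 − 20 = 0 → L_y = 40.36 kip.
ΣF_x = 0: no horizontal applied forces, so L_x = 0.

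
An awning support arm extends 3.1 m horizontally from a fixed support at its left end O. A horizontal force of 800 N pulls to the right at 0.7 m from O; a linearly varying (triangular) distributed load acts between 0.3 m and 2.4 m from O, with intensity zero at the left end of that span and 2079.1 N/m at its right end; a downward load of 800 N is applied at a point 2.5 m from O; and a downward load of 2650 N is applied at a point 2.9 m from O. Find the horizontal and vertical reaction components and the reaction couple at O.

O_x = -800.0 N, O_y = 5633 N, M_O = 13400 N·m

Resultant of the triangular load: ½ × 2079.1 × 2.1 = 2183.055 N, acting at 1.7 m from O (one-third of the span from the peak).
ΣF_x = 0: O_x + 800 = 0 → O_x = -800.0 N.
ΣF_y = 0: O_y − ½·2079.1·2.1 − 800 − 2650 = 0 → O_y = 5633 N.
ΣM about O: M_O − (½·2079.1·2.1)·1.7 − 800·2.5 − 2650·2.9 = 0 → M_O = 13400 N·m.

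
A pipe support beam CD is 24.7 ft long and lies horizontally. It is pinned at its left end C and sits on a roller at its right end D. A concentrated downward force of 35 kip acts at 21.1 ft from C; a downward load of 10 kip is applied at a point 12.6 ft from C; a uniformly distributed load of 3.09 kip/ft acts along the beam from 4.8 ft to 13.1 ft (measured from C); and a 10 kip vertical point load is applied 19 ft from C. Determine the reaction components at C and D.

Resultant of the distributed load: 3.09 × 8.3 = 25.647 kip at 8.95 ft from C.
ΣM about C: D_y·24.7 − 35·21.1 − 10·12.6 − (3.09·8.3)·8.95 − 10·19 = 0 → D_y = 1284.04065/24.7 = 51.9855 ≈ 51.99 kip.
ΣF_y = 0: C_y + 51.9855 − 35 − 10 − 3.09·8.3 − 10 = 0 → C_y = 28.66 kip.
ΣF_x = 0: no horizontal applied forces, so C_x = 0.

C_x = 0, C_y = 28.66 kip, D_y = 51.99 kip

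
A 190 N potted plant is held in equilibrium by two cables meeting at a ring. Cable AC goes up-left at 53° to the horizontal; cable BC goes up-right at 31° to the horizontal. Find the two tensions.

ΣF_x = 0: −T_AC·cos53° + T_BC·cos31° = 0 → T_BC = 0.702098·T_AC.
ΣF_y = 0: T_AC·sin53° + T_BC·sin31° = 190.
Substitute: T_AC·(0.798636 + 0.702098·0.515038) = 190 → T_AC = 163.759 ≈ 163.8 N.
Then T_BC = 0.702098 × 163.759 = 115.0 N.

T_AC = 163.8 N, T_BC = 115.0 N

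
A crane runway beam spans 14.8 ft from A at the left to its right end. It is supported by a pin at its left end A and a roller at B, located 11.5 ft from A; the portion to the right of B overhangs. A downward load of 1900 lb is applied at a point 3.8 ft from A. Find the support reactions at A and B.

Moments about A: B_y·11.5 − 1900·3.8 = 0 → B_y = 7220/11.5 = 627.826 ≈ 627.8 lb.
ΣF_y = 0: A_y + 627.826 − 1900 = 0 → A_y = 1272 lb.
ΣF_x = 0: no horizontal applied forces, so A_x = 0.

A_x = 0, A_y = 1272 lb, B_y = 627.8 lb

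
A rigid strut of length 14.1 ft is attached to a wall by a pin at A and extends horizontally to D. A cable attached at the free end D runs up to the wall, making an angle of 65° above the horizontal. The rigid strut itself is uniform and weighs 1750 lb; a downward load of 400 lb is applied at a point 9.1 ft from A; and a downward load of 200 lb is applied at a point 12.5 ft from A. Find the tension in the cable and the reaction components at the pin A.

ΣM about A: T·sin65°·14.1 − 1750·7.05 − 400·9.1 − 200·12.5 = 0 → T = 18477.5/(14.1·0.906308) = 1445.93 ≈ 1446 lb.
ΣF_x = 0: A_x − T·cos65° = 0 → A_x = 1445.93 × 0.422618 = 611.1 lb.
ΣF_y = 0: A_y + T·sin65° − 1750 − 400 − 200 = 0 → A_y = 2350 − 1445.93 × 0.906308 = 1040 lb.

T = 1446 lb, A_x = 611.1 lb, A_y = 1040 lb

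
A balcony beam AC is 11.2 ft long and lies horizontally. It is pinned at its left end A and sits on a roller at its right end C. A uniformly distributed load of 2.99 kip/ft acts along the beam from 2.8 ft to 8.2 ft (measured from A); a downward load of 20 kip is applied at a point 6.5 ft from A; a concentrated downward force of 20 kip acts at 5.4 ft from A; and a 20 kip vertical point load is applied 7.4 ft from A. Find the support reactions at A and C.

Resultant of the distributed load: 2.99 × 5.4 = 16.146 kip at 5.5 ft from A.
Moments about A: C_y·11.2 − (2.99·5.4)·5.5 − 20·6.5 − 20·5.4 − 20·7.4 = 0 → C_y = 474.803/11.2 = 42.3931 ≈ 42.39 kip.
ΣF_y = 0: A_y + 42.3931 − 2.99·5.4 − 20 − 20 − 20 = 0 → A_y = 33.75 kip.
ΣF_x = 0: no horizontal applied forces, so A_x = 0.

A_x = 0, A_y = 33.75 kip, C_y = 42.39 kip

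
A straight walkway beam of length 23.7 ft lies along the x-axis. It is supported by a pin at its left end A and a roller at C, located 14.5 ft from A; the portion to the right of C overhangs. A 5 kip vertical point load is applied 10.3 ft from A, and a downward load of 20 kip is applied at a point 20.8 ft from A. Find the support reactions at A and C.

A_x = 0, A_y = -7.241 kip, C_y = 32.24 kip

Taking moments about A: C_y·14.5 − 5·10.3 − 20·20.8 = 0 → C_y = 467.5/14.5 = 32.2414 ≈ 32.24 kip.
ΣF_y = 0: A_y + 32.2414 − 5 − 20 = 0 → A_y = -7.241 kip.
ΣF_x = 0: no horizontal applied forces, so A_x = 0.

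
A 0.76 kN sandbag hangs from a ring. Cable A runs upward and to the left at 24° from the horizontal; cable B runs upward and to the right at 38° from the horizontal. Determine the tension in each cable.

T_A = 0.6783 kN, T_B = 0.7863 kN

ΣF_x = 0: −T_A·cos24° + T_B·cos38° = 0 → T_B = 1.15931·T_A.
ΣF_y = 0: T_A·sin24° + T_B·sin38° = 0.76.
Substitute: T_A·(0.406737 + 1.15931·0.615661) = 0.76 → T_A = 0.678281 ≈ 0.6783 kN.
Then T_B = 1.15931 × 0.678281 = 0.7863 kN.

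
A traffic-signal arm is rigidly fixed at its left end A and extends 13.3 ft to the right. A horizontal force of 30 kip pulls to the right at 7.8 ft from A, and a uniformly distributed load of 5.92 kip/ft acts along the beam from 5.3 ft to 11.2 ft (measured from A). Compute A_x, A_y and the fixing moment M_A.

Resultant of the distributed load: 5.92 × 5.9 = 34.928 kip at 8.25 ft from A.
ΣF_x = 0: A_x + 30 = 0 → A_x = -30.00 kip.
ΣF_y = 0: A_y − 5.92·5.9 = 0 → A_y = 34.93 kip.
ΣM about A: M_A − (5.92·5.9)·8.25 = 0 → M_A = 288.2 kip·ft.

A_x = -30.00 kip, A_y = 34.93 kip, M_A = 288.2 kip·ft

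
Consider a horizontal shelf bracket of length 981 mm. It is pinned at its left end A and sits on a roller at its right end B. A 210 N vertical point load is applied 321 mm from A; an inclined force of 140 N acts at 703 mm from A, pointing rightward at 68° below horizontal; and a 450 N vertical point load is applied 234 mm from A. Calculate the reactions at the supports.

Moments about A: B_y·981 − 210·321 − 140·sin68°·703 − 450·234 = 0 → B_y = 263963/981 = 269.075 ≈ 269.1 N.
ΣF_y = 0: A_y + 269.075 − 210 − 140·sin68° − 450 = 0 → A_y = 520.7 N.
ΣF_x = 0: A_x + 140·cos68° = 0 → A_x = -52.44 N.

A_x = -52.44 N, A_y = 520.7 N, B_y = 269.1 N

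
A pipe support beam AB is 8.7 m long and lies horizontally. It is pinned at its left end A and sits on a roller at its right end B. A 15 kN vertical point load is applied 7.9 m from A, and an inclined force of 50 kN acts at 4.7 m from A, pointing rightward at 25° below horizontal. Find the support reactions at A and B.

Taking moments about A: B_y·8.7 − 15·7.9 − 50·sin25°·4.7 = 0 → B_y = 217.815/8.7 = 25.0362 ≈ 25.04 kN.
ΣF_y = 0: A_y + 25.0362 − 15 − 50·sin25° = 0 → A_y = 11.09 kN.
ΣF_x = 0: A_x + 50·cos25° = 0 → A_x = -45.32 kN.

A_x = -45.32 kN, A_y = 11.09 kN, B_y = 25.04 kN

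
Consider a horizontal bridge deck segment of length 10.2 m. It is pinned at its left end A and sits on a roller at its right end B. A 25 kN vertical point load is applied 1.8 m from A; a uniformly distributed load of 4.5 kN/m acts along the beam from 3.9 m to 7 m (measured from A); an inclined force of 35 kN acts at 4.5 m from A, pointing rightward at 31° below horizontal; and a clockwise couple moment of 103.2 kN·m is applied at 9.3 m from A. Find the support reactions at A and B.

Resultant of the distributed load: 4.5 × 3.1 = 13.95 kN at 5.45 m from A.
ΣM about A: B_y·10.2 − 25·1.8 − (4.5·3.1)·5.45 − 35·sin31°·4.5 − 103.2 = 0 → B_y = 305.346/10.2 = 29.9359 ≈ 29.94 kN.
ΣF_y = 0: A_y + 29.9359 − 25 − 4.5·3.1 − 35·sin31° = 0 → A_y = 27.04 kN.
ΣF_x = 0: A_x + 35·cos31° = 0 → A_x = -30.00 kN.

A_x = -30.00 kN, A_y = 27.04 kN, B_y = 29.94 kN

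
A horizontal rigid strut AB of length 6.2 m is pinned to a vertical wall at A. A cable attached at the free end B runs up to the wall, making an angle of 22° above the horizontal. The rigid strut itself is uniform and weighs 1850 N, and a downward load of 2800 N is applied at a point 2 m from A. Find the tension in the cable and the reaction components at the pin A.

T = 4880 N, A_x = 4525 N, A_y = 2822 N

ΣM about A: T·sin22°·6.2 − 1850·3.1 − 2800·2 = 0 → T = 11335/(6.2·0.374607) = 4880.38 ≈ 4880 N.
ΣF_x = 0: A_x − T·cos22° = 0 → A_x = 4880.38 × 0.927184 = 4525 N.
ΣF_y = 0: A_y + T·sin22° − 1850 − 2800 = 0 → A_y = 4650 − 4880.38 × 0.374607 = 2822 N.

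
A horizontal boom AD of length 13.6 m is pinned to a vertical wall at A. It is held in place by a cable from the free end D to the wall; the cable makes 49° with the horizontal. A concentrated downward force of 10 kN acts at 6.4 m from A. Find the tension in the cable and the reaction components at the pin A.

ΣM about A: T·sin49°·13.6 − 10·6.4 = 0 → T = 64/(13.6·0.75471) = 6.23535 ≈ 6.235 kN.
ΣF_x = 0: A_x − T·cos49° = 0 → A_x = 6.23535 × 0.656059 = 4.091 kN.
ΣF_y = 0: A_y + T·sin49° − 10 = 0 → A_y = 10 − 6.23535 × 0.75471 = 5.294 kN.

T = 6.235 kN, A_x = 4.091 kN, A_y = 5.294 kN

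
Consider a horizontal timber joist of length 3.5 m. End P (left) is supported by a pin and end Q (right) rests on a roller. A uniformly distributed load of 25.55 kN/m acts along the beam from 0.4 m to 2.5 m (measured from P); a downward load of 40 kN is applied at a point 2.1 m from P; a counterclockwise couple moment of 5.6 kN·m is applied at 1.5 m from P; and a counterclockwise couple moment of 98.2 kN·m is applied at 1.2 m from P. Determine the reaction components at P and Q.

P_x = 0, P_y = 77.08 kN, Q_y = 16.57 kN

Resultant of the distributed load: 25.55 × 2.1 = 53.655 kN at 1.45 m from P.
ΣM about P: Q_y·3.5 − (25.55·2.1)·1.45 − 40·2.1 + 5.6 + 98.2 = 0 → Q_y = 57.99975/3.5 = 16.5714 ≈ 16.57 kN.
ΣF_y = 0: P_y + 16.5714 − 25.55·2.1 − 40 = 0 → P_y = 77.08 kN.
ΣF_x = 0: no horizontal applied forces, so P_x = 0.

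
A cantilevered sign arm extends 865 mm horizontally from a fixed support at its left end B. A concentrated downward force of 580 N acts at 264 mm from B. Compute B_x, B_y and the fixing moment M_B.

B_x = 0, B_y = 580.0 N, M_B = 153100 N·mm

ΣF_x = 0: B_x = 0.
ΣF_y = 0: B_y − 580 = 0 → B_y = 580.0 N.
ΣM about B: M_B − 580·264 = 0 → M_B = 153100 N·mm.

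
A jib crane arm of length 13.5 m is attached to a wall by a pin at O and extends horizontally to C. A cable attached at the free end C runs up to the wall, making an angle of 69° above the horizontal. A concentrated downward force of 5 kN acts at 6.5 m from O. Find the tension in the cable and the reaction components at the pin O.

ΣM about O: T·sin69°·13.5 − 5·6.5 = 0 → T = 32.5/(13.5·0.93358) = 2.57868 ≈ 2.579 kN.
ΣF_x = 0: O_x − T·cos69° = 0 → O_x = 2.57868 × 0.358368 = 0.9241 kN.
ΣF_y = 0: O_y + T·sin69° − 5 = 0 → O_y = 5 − 2.57868 × 0.93358 = 2.593 kN.

T = 2.579 kN, O_x = 0.9241 kN, O_y = 2.593 kN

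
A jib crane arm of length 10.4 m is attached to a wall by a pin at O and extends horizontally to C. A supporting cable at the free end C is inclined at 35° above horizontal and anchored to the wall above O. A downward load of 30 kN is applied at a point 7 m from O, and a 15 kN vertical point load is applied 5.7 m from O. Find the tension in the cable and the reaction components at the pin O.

ΣM about O: T·sin35°·10.4 − 30·7 − 15·5.7 = 0 → T = 295.5/(10.4·0.573576) = 49.5374 ≈ 49.54 kN.
ΣF_x = 0: O_x − T·cos35° = 0 → O_x = 49.5374 × 0.819152 = 40.58 kN.
ΣF_y = 0: O_y + T·sin35° − 30 − 15 = 0 → O_y = 45 − 49.5374 × 0.573576 = 16.59 kN.

T = 49.54 kN, O_x = 40.58 kN, O_y = 16.59 kN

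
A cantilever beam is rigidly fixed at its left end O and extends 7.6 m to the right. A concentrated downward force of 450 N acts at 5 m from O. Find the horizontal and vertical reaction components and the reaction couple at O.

O_x = 0, O_y = 450.0 N, M_O = 2250 N·m

ΣF_x = 0: O_x = 0.
ΣF_y = 0: O_y − 450 = 0 → O_y = 450.0 N.
ΣM about O: M_O − 450·5 = 0 → M_O = 2250 N·m.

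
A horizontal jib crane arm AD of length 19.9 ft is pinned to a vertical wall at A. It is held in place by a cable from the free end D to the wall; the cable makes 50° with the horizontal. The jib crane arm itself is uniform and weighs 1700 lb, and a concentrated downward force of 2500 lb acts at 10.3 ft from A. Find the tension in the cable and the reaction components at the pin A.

ΣM about A: T·sin50°·19.9 − 1700·9.95 − 2500·10.3 = 0 → T = 42665/(19.9·0.766044) = 2798.76 ≈ 2799 lb.
ΣF_x = 0: A_x − T·cos50° = 0 → A_x = 2798.76 × 0.642788 = 1799 lb.
ΣF_y = 0: A_y + T·sin50° − 1700 − 2500 = 0 → A_y = 4200 − 2798.76 × 0.766044 = 2056 lb.

T = 2799 lb, A_x = 1799 lb, A_y = 2056 lb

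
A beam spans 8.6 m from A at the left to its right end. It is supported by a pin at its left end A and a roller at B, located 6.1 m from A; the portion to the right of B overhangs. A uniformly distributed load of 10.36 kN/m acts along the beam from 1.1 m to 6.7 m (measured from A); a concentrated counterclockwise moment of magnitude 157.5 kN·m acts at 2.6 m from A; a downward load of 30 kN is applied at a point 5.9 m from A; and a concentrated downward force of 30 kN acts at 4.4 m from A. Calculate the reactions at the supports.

Resultant of the distributed load: 10.36 × 5.6 = 58.016 kN at 3.9 m from A.
Moments about A: B_y·6.1 − (10.36·5.6)·3.9 + 157.5 − 30·5.9 − 30·4.4 = 0 → B_y = 377.7624/6.1 = 61.9283 ≈ 61.93 kN.
ΣF_y = 0: A_y + 61.9283 − 10.36·5.6 − 30 − 30 = 0 → A_y = 56.09 kN.
ΣF_x = 0: no horizontal applied forces, so A_x = 0.

A_x = 0, A_y = 56.09 kN, B_y = 61.93 kN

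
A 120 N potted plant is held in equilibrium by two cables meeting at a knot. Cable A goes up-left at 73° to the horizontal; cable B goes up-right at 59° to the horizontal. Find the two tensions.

ΣF_x = 0: −T_A·cos73° + T_B·cos59° = 0 → T_B = 0.56767·T_A.
ΣF_y = 0: T_A·sin73° + T_B·sin59° = 120.
Substitute: T_A·(0.956305 + 0.56767·0.857167) = 120 → T_A = 83.1663 ≈ 83.17 N.
Then T_B = 0.56767 × 83.1663 = 47.21 N.

T_A = 83.17 N, T_B = 47.21 N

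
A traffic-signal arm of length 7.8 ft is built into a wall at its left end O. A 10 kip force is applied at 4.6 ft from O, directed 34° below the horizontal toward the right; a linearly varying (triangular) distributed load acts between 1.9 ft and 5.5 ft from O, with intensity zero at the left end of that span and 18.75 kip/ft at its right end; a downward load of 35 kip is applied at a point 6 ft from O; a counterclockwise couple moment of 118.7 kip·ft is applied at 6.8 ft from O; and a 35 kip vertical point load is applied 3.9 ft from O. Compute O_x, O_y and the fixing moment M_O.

O_x = -8.290 kip, O_y = 109.3 kip, M_O = 398.6 kip·ft

Resultant of the triangular load: ½ × 18.75 × 3.6 = 33.75 kip, acting at 4.3 ft from O (one-third of the span from the peak).
ΣF_x = 0: O_x + 10·cos34° = 0 → O_x = -8.290 kip.
ΣF_y = 0: O_y − 10·sin34° − ½·18.75·3.6 − 35 − 35 = 0 → O_y = 109.3 kip.
ΣM about O: M_O − 10·sin34°·4.6 − (½·18.75·3.6)·4.3 − 35·6 + 118.7 − 35·3.9 = 0 → M_O = 398.6 kip·ft.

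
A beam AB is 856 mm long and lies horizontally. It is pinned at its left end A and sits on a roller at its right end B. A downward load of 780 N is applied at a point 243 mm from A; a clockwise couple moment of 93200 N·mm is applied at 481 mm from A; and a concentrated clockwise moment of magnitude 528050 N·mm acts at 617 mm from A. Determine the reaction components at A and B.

ΣM about A: B_y·856 − 780·243 − 93200 − 528050 = 0 → B_y = 810790/856 = 947.185 ≈ 947.2 N.
ΣF_y = 0: A_y + 947.185 − 780 = 0 → A_y = -167.2 N.
ΣF_x = 0: no horizontal applied forces, so A_x = 0.

A_x = 0, A_y = -167.2 N, B_y = 947.2 N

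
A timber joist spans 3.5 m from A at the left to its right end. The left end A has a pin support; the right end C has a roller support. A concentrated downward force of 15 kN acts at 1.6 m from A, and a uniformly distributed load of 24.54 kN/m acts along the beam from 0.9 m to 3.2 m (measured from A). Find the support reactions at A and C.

A_x = 0, A_y = 31.53 kN, C_y = 39.92 kN

Resultant of the distributed load: 24.54 × 2.3 = 56.442 kN at 2.05 m from A.
ΣM about A: C_y·3.5 − 15·1.6 − (24.54·2.3)·2.05 = 0 → C_y = 139.7061/3.5 = 39.916 ≈ 39.92 kN.
ΣF_y = 0: A_y + 39.916 − 15 − 24.54·2.3 = 0 → A_y = 31.53 kN.
ΣF_x = 0: no horizontal applied forces, so A_x = 0.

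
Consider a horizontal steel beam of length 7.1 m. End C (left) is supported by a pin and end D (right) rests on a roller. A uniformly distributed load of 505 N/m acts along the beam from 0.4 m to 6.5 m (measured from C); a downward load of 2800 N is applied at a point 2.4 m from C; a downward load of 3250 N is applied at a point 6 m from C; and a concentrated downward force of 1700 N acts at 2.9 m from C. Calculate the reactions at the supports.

Resultant of the distributed load: 505 × 6.1 = 3080.5 N at 3.45 m from C.
ΣM about C: D_y·7.1 − (505·6.1)·3.45 − 2800·2.4 − 3250·6 − 1700·2.9 = 0 → D_y = 41777.725/7.1 = 5884.19 ≈ 5884 N.
ΣF_y = 0: C_y + 5884.19 − 505·6.1 − 2800 − 3250 − 1700 = 0 → C_y = 4946 N.
ΣF_x = 0: no horizontal applied forces, so C_x = 0.

C_x = 0, C_y = 4946 N, D_y = 5884 N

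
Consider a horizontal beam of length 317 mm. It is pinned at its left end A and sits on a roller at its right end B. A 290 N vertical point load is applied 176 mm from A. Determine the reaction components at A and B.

Moments about A: B_y·317 − 290·176 = 0 → B_y = 51040/317 = 161.009 ≈ 161.0 N.
ΣF_y = 0: A_y + 161.009 − 290 = 0 → A_y = 129.0 N.
ΣF_x = 0: no horizontal applied forces, so A_x = 0.

A_x = 0, A_y = 129.0 N, B_y = 161.0 N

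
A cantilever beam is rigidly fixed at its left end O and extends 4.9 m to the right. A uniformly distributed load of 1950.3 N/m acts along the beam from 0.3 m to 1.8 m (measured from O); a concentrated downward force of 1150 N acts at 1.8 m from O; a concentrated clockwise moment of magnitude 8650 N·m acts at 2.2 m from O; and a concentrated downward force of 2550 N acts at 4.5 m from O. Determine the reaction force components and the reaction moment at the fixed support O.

Resultant of the distributed load: 1950.3 × 1.5 = 2925.45 N at 1.05 m from O.
ΣF_x = 0: O_x = 0.
ΣF_y = 0: O_y − 1950.3·1.5 − 1150 − 2550 = 0 → O_y = 6625 N.
ΣM about O: M_O − (1950.3·1.5)·1.05 − 1150·1.8 − 8650 − 2550·4.5 = 0 → M_O = 25270 N·m.

O_x = 0, O_y = 6625 N, M_O = 25270 N·m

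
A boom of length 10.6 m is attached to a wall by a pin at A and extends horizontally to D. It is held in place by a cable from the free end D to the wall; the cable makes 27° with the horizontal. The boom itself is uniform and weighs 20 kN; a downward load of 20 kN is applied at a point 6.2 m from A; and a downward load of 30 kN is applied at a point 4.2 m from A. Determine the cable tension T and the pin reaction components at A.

T = 73.98 kN, A_x = 65.91 kN, A_y = 36.42 kN

ΣM about A: T·sin27°·10.6 − 20·5.3 − 20·6.2 − 30·4.2 = 0 → T = 356/(10.6·0.45399) = 73.9772 ≈ 73.98 kN.
ΣF_x = 0: A_x − T·cos27° = 0 → A_x = 73.9772 × 0.891007 = 65.91 kN.
ΣF_y = 0: A_y + T·sin27° − 20 − 20 − 30 = 0 → A_y = 70 − 73.9772 × 0.45399 = 36.42 kN.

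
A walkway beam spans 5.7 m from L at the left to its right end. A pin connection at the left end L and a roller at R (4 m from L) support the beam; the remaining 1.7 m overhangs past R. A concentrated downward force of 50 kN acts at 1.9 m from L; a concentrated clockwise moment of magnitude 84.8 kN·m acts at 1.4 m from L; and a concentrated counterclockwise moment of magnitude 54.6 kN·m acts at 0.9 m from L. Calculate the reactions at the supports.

L_x = 0, L_y = 18.70 kN, R_y = 31.30 kN

Moments about L: R_y·4 − 50·1.9 − 84.8 + 54.6 = 0 → R_y = 125.2/4 = 31.30 kN.
ΣF_y = 0: L_y + 31.3 − 50 = 0 → L_y = 18.70 kN.
ΣF_x = 0: no horizontal applied forces, so L_x = 0.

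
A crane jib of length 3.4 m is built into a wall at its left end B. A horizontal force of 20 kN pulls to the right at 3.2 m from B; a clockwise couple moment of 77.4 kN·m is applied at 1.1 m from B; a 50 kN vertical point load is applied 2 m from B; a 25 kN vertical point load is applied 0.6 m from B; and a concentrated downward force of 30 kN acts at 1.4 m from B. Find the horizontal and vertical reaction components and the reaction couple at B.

B_x = -20.00 kN, B_y = 105.0 kN, M_B = 234.4 kN·m

ΣF_x = 0: B_x + 20 = 0 → B_x = -20.00 kN.
ΣF_y = 0: B_y − 50 − 25 − 30 = 0 → B_y = 105.0 kN.
ΣM about B: M_B − 77.4 − 50·2 − 25·0.6 − 30·1.4 = 0 → M_B = 234.4 kN·m.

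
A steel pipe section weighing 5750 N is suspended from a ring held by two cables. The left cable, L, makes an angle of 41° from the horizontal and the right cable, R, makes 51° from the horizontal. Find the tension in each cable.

T_L = 3621 N, T_R = 4342 N

ΣF_x = 0: −T_L·cos41° + T_R·cos51° = 0 → T_R = 1.19925·T_L.
ΣF_y = 0: T_L·sin41° + T_R·sin51° = 5750.
Substitute: T_L·(0.656059 + 1.19925·0.777146) = 5750 → T_L = 3620.79 ≈ 3621 N.
Then T_R = 1.19925 × 3620.79 = 4342 N.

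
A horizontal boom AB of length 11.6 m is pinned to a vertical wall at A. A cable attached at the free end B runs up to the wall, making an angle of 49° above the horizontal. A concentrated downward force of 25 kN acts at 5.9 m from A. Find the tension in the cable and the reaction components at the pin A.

T = 16.85 kN, A_x = 11.05 kN, A_y = 12.28 kN

ΣM about A: T·sin49°·11.6 − 25·5.9 = 0 → T = 147.5/(11.6·0.75471) = 16.8482 ≈ 16.85 kN.
ΣF_x = 0: A_x − T·cos49° = 0 → A_x = 16.8482 × 0.656059 = 11.05 kN.
ΣF_y = 0: A_y + T·sin49° − 25 = 0 → A_y = 25 − 16.8482 × 0.75471 = 12.28 kN.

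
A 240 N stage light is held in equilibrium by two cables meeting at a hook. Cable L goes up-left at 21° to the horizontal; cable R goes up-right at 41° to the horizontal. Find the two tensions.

T_L = 205.1 N, T_R = 253.8 N

ΣF_x = 0: −T_L·cos21° + T_R·cos41° = 0 → T_R = 1.23701·T_L.
ΣF_y = 0: T_L·sin21° + T_R·sin41° = 240.
Substitute: T_L·(0.358368 + 1.23701·0.656059) = 240 → T_L = 205.142 ≈ 205.1 N.
Then T_R = 1.23701 × 205.142 = 253.8 N.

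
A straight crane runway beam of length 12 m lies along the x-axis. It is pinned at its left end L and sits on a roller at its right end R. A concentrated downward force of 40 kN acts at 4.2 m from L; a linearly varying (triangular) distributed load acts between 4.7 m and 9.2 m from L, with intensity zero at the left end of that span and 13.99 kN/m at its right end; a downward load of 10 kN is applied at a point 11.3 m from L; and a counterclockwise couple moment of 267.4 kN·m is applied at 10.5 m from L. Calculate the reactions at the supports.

L_x = 0, L_y = 60.15 kN, R_y = 21.33 kN

Resultant of the triangular load: ½ × 13.99 × 4.5 = 31.4775 kN, acting at 7.7 m from L (one-third of the span from the peak).
ΣM about L: R_y·12 − 40·4.2 − (½·13.99·4.5)·7.7 − 10·11.3 + 267.4 = 0 → R_y = 255.97675/12 = 21.3314 ≈ 21.33 kN.
ΣF_y = 0: L_y + 21.3314 − 40 − ½·13.99·4.5 − 10 = 0 → L_y = 60.15 kN.
ΣF_x = 0: no horizontal applied forces, so L_x = 0.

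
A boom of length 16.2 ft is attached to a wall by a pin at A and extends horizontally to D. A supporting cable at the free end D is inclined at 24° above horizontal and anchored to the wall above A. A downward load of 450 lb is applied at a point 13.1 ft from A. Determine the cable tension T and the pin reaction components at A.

ΣM about A: T·sin24°·16.2 − 450·13.1 = 0 → T = 5895/(16.2·0.406737) = 894.654 ≈ 894.7 lb.
ΣF_x = 0: A_x − T·cos24° = 0 → A_x = 894.654 × 0.913545 = 817.3 lb.
ΣF_y = 0: A_y + T·sin24° − 450 = 0 → A_y = 450 − 894.654 × 0.406737 = 86.11 lb.

T = 894.7 lb, A_x = 817.3 lb, A_y = 86.11 lb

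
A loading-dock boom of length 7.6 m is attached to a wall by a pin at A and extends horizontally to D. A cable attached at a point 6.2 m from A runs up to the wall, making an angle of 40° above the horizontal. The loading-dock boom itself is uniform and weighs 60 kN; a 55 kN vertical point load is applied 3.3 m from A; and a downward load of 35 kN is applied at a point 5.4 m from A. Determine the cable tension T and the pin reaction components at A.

ΣM about A: T·sin40°·6.2 − 60·3.8 − 55·3.3 − 35·5.4 = 0 → T = 598.5/(6.2·0.642788) = 150.177 ≈ 150.2 kN.
ΣF_x = 0: A_x − T·cos40° = 0 → A_x = 150.177 × 0.766044 = 115.0 kN.
ΣF_y = 0: A_y + T·sin40° − 60 − 55 − 35 = 0 → A_y = 150 − 150.177 × 0.642788 = 53.47 kN.

T = 150.2 kN, A_x = 115.0 kN, A_y = 53.47 kN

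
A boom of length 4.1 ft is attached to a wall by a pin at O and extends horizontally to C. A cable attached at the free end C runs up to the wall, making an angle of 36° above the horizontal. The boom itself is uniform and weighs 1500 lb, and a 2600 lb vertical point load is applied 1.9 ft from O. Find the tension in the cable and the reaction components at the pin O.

ΣM about O: T·sin36°·4.1 − 1500·2.05 − 2600·1.9 = 0 → T = 8015/(4.1·0.587785) = 3325.84 ≈ 3326 lb.
ΣF_x = 0: O_x − T·cos36° = 0 → O_x = 3325.84 × 0.809017 = 2691 lb.
ΣF_y = 0: O_y + T·sin36° − 1500 − 2600 = 0 → O_y = 4100 − 3325.84 × 0.587785 = 2145 lb.

T = 3326 lb, O_x = 2691 lb, O_y = 2145 lb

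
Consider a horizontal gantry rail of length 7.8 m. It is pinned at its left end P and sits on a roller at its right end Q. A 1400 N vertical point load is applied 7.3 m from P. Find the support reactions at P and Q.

ΣM about P: Q_y·7.8 − 1400·7.3 = 0 → Q_y = 10220/7.8 = 1310.26 ≈ 1310 N.
ΣF_y = 0: P_y + 1310.26 − 1400 = 0 → P_y = 89.74 N.
ΣF_x = 0: no horizontal applied forces, so P_x = 0.

P_x = 0, P_y = 89.74 N, Q_y = 1310 N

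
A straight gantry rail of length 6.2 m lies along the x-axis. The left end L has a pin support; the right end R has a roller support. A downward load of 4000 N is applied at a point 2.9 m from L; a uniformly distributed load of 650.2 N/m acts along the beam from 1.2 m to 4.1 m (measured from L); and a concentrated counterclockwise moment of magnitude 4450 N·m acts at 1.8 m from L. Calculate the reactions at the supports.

L_x = 0, L_y = 3926 N, R_y = 1959 N

Resultant of the distributed load: 650.2 × 2.9 = 1885.58 N at 2.65 m from L.
Moments about L: R_y·6.2 − 4000·2.9 − (650.2·2.9)·2.65 + 4450 = 0 → R_y = 12146.787/6.2 = 1959.16 ≈ 1959 N.
ΣF_y = 0: L_y + 1959.16 − 4000 − 650.2·2.9 = 0 → L_y = 3926 N.
ΣF_x = 0: no horizontal applied forces, so L_x = 0.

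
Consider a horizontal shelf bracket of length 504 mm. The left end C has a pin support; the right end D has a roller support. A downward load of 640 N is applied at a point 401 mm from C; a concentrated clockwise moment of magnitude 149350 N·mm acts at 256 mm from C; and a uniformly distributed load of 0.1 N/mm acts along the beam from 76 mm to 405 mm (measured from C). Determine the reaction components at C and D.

C_x = 0, C_y = -148.3 N, D_y = 821.2 N

Resultant of the distributed load: 0.1 × 329 = 32.9 N at 240.5 mm from C.
ΣM about C: D_y·504 − 640·401 − 149350 − (0.1·329)·240.5 = 0 → D_y = 413902.45/504 = 821.235 ≈ 821.2 N.
ΣF_y = 0: C_y + 821.235 − 640 − 0.1·329 = 0 → C_y = -148.3 N.
ΣF_x = 0: no horizontal applied forces, so C_x = 0.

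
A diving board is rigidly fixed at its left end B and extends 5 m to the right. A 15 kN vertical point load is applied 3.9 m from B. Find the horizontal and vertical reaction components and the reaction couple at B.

B_x = 0, B_y = 15.00 kN, M_B = 58.50 kN·m

ΣF_x = 0: B_x = 0.
ΣF_y = 0: B_y − 15 = 0 → B_y = 15.00 kN.
ΣM about B: M_B − 15·3.9 = 0 → M_B = 58.50 kN·m.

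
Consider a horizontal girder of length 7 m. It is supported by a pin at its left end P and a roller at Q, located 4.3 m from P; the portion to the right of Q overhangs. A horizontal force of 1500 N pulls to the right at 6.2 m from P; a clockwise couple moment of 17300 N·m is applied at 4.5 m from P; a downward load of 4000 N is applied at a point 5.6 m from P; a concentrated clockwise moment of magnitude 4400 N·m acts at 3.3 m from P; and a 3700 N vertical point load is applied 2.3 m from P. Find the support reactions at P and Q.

Moments about P: Q_y·4.3 − 17300 − 4000·5.6 − 4400 − 3700·2.3 = 0 → Q_y = 52610/4.3 = 12234.9 ≈ 12230 N.
ΣF_y = 0: P_y + 12234.9 − 4000 − 3700 = 0 → P_y = -4535 N.
ΣF_x = 0: P_x + 1500 = 0 → P_x = -1500 N.

P_x = -1500 N, P_y = -4535 N, Q_y = 12230 N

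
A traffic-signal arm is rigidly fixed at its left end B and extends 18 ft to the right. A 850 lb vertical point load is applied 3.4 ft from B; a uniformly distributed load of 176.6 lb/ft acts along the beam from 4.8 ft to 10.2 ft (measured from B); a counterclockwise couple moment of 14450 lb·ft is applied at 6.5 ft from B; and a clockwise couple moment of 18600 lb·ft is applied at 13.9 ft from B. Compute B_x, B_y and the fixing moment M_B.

Resultant of the distributed load: 176.6 × 5.4 = 953.64 lb at 7.5 ft from B.
ΣF_x = 0: B_x = 0.
ΣF_y = 0: B_y − 850 − 176.6·5.4 = 0 → B_y = 1804 lb.
ΣM about B: M_B − 850·3.4 − (176.6·5.4)·7.5 + 14450 − 18600 = 0 → M_B = 14190 lb·ft.

B_x = 0, B_y = 1804 lb, M_B = 14190 lb·ft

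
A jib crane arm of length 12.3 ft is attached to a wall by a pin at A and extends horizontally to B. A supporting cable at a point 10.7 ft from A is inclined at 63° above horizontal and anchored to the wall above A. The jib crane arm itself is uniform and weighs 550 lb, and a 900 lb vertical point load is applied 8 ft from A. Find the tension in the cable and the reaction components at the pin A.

ΣM about A: T·sin63°·10.7 − 550·6.15 − 900·8 = 0 → T = 10582.5/(10.7·0.891007) = 1110 lb.
ΣF_x = 0: A_x − T·cos63° = 0 → A_x = 1110 × 0.45399 = 503.9 lb.
ΣF_y = 0: A_y + T·sin63° − 550 − 900 = 0 → A_y = 1450 − 1110 × 0.891007 = 461.0 lb.

T = 1110 lb, A_x = 503.9 lb, A_y = 461.0 lb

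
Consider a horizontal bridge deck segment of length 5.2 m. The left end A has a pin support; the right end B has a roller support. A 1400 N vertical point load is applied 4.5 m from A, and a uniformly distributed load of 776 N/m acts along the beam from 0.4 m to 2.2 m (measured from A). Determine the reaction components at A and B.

Resultant of the distributed load: 776 × 1.8 = 1396.8 N at 1.3 m from A.
Taking moments about A: B_y·5.2 − 1400·4.5 − (776·1.8)·1.3 = 0 → B_y = 8115.84/5.2 = 1560.74 ≈ 1561 N.
ΣF_y = 0: A_y + 1560.74 − 1400 − 776·1.8 = 0 → A_y = 1236 N.
ΣF_x = 0: no horizontal applied forces, so A_x = 0.

A_x = 0, A_y = 1236 N, B_y = 1561 N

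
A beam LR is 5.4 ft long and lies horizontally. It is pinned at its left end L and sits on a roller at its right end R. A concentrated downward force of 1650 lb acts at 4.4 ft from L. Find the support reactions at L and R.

L_x = 0, L_y = 305.6 lb, R_y = 1344 lb

ΣM about L: R_y·5.4 − 1650·4.4 = 0 → R_y = 7260/5.4 = 1344.44 ≈ 1344 lb.
ΣF_y = 0: L_y + 1344.44 − 1650 = 0 → L_y = 305.6 lb.
ΣF_x = 0: no horizontal applied forces, so L_x = 0.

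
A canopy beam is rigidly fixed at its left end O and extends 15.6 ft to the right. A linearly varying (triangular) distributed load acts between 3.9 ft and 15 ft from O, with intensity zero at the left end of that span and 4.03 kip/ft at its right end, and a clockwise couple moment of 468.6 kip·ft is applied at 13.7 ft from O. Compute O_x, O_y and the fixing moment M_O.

Resultant of the triangular load: ½ × 4.03 × 11.1 = 22.3665 kip, acting at 11.3 ft from O (one-third of the span from the peak).
ΣF_x = 0: O_x = 0.
ΣF_y = 0: O_y − ½·4.03·11.1 = 0 → O_y = 22.37 kip.
ΣM about O: M_O − (½·4.03·11.1)·11.3 − 468.6 = 0 → M_O = 721.3 kip·ft.

O_x = 0, O_y = 22.37 kip, M_O = 721.3 kip·ft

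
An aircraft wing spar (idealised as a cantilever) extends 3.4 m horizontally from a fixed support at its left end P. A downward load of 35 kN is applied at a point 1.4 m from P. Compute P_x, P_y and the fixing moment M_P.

P_x = 0, P_y = 35.00 kN, M_P = 49.00 kN·m

ΣF_x = 0: P_x = 0.
ΣF_y = 0: P_y − 35 = 0 → P_y = 35.00 kN.
ΣM about P: M_P − 35·1.4 = 0 → M_P = 49.00 kN·m.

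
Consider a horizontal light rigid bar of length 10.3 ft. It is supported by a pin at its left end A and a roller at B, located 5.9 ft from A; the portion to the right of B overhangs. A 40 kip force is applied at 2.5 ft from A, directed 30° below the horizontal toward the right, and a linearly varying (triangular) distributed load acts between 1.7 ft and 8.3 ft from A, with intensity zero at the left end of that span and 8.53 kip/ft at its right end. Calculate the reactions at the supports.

A_x = -34.64 kip, A_y = 10.57 kip, B_y = 37.58 kip

Resultant of the triangular load: ½ × 8.53 × 6.6 = 28.149 kip, acting at 6.1 ft from A (one-third of the span from the peak).
Moments about A: B_y·5.9 − 40·sin30°·2.5 − (½·8.53·6.6)·6.1 = 0 → B_y = 221.7089/5.9 = 37.5778 ≈ 37.58 kip.
ΣF_y = 0: A_y + 37.5778 − 40·sin30° − ½·8.53·6.6 = 0 → A_y = 10.57 kip.
ΣF_x = 0: A_x + 40·cos30° = 0 → A_x = -34.64 kip.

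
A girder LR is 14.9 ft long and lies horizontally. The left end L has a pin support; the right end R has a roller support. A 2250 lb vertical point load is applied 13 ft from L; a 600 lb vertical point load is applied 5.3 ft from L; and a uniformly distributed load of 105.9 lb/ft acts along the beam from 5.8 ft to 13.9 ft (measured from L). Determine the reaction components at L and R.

L_x = 0, L_y = 964.2 lb, R_y = 2744 lb

Resultant of the distributed load: 105.9 × 8.1 = 857.79 lb at 9.85 ft from L.
Moments about L: R_y·14.9 − 2250·13 − 600·5.3 − (105.9·8.1)·9.85 = 0 → R_y = 40879.2315/14.9 = 2743.57 ≈ 2744 lb.
ΣF_y = 0: L_y + 2743.57 − 2250 − 600 − 105.9·8.1 = 0 → L_y = 964.2 lb.
ΣF_x = 0: no horizontal applied forces, so L_x = 0.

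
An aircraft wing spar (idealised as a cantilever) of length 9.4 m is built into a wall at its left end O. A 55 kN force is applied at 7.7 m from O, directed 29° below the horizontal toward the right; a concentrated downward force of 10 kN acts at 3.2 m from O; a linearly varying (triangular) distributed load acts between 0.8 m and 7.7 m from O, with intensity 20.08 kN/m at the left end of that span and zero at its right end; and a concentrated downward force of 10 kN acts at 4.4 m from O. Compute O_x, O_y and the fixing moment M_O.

Resultant of the triangular load: ½ × 20.08 × 6.9 = 69.276 kN, acting at 3.1 m from O (one-third of the span from the peak).
ΣF_x = 0: O_x + 55·cos29° = 0 → O_x = -48.10 kN.
ΣF_y = 0: O_y − 55·sin29° − 10 − ½·20.08·6.9 − 10 = 0 → O_y = 115.9 kN.
ΣM about O: M_O − 55·sin29°·7.7 − 10·3.2 − (½·20.08·6.9)·3.1 − 10·4.4 = 0 → M_O = 496.1 kN·m.

O_x = -48.10 kN, O_y = 115.9 kN, M_O = 496.1 kN·m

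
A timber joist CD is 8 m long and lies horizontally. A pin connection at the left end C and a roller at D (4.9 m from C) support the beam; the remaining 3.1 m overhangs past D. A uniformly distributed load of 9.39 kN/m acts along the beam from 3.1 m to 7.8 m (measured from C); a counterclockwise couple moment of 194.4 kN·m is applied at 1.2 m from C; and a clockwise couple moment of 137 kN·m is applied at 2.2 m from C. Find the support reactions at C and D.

C_x = 0, C_y = 6.761 kN, D_y = 37.37 kN

Resultant of the distributed load: 9.39 × 4.7 = 44.133 kN at 5.45 m from C.
ΣM about C: D_y·4.9 − (9.39·4.7)·5.45 + 194.4 − 137 = 0 → D_y = 183.12485/4.9 = 37.3724 ≈ 37.37 kN.
ΣF_y = 0: C_y + 37.3724 − 9.39·4.7 = 0 → C_y = 6.761 kN.
ΣF_x = 0: no horizontal applied forces, so C_x = 0.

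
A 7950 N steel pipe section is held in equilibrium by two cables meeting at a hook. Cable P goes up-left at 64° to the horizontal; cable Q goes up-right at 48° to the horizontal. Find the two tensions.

T_P = 5737 N, T_Q = 3759 N

ΣF_x = 0: −T_P·cos64° + T_Q·cos48° = 0 → T_Q = 0.655135·T_P.
ΣF_y = 0: T_P·sin64° + T_Q·sin48° = 7950.
Substitute: T_P·(0.898794 + 0.655135·0.743145) = 7950 → T_P = 5737.36 ≈ 5737 N.
Then T_Q = 0.655135 × 5737.36 = 3759 N.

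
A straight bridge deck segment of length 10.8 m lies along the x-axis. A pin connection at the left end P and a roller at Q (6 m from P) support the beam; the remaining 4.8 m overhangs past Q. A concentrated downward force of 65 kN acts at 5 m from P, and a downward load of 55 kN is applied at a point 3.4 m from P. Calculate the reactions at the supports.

ΣM about P: Q_y·6 − 65·5 − 55·3.4 = 0 → Q_y = 512/6 = 85.3333 ≈ 85.33 kN.
ΣF_y = 0: P_y + 85.3333 − 65 − 55 = 0 → P_y = 34.67 kN.
ΣF_x = 0: no horizontal applied forces, so P_x = 0.

P_x = 0, P_y = 34.67 kN, Q_y = 85.33 kN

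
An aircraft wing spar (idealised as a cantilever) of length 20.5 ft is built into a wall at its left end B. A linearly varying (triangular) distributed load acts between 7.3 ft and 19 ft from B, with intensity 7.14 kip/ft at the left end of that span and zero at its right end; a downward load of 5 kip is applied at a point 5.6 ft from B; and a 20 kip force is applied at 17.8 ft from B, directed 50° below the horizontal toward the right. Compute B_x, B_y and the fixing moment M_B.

B_x = -12.86 kip, B_y = 62.09 kip, M_B = 768.5 kip·ft

Resultant of the triangular load: ½ × 7.14 × 11.7 = 41.769 kip, acting at 11.2 ft from B (one-third of the span from the peak).
ΣF_x = 0: B_x + 20·cos50° = 0 → B_x = -12.86 kip.
ΣF_y = 0: B_y − ½·7.14·11.7 − 5 − 20·sin50° = 0 → B_y = 62.09 kip.
ΣM about B: M_B − (½·7.14·11.7)·11.2 − 5·5.6 − 20·sin50°·17.8 = 0 → M_B = 768.5 kip·ft.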